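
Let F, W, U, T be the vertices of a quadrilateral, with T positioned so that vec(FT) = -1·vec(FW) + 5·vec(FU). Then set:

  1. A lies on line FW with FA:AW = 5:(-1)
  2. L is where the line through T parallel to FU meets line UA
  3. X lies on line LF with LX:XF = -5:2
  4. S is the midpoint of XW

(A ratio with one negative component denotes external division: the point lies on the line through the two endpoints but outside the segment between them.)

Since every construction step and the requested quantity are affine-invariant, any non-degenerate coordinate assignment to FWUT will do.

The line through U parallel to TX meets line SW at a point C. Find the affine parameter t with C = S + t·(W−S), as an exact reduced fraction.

t = -75/61

Set F = (0, 0), W = (1, 0), U = (0, 1), T = (-1, 5); any affine frame gives the same invariant.
1. A lies on line FW with FA:AW = 5:(-1) ⇒ A = (5/4, 0)
2. L is where the line through T parallel to FU meets line UA ⇒ L = (-1, 9/5)
3. X lies on line LF with LX:XF = -5:2 ⇒ X = (2/3, -6/5)
4. S is the midpoint of XW ⇒ S = (5/6, -3/5)
through U parallel to TX: direction (5/3, -31/5); meets SW at C = (115/183, -408/305)
C = S + t·(W−S) with t = -75/61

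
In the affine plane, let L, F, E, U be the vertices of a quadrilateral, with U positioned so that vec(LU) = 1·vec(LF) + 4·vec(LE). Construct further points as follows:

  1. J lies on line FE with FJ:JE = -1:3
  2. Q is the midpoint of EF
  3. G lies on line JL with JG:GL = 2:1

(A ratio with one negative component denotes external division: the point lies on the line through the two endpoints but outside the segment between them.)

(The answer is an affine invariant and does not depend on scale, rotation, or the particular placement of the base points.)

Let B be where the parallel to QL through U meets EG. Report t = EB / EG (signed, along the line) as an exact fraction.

Set L = (0, 0), F = (1, 0), E = (0, 1), U = (1, 4); any affine frame gives the same invariant.
1. J lies on line FE with FJ:JE = -1:3 ⇒ J = (3/2, -1/2)
2. Q is the midpoint of EF ⇒ Q = (1/2, 1/2)
3. G lies on line JL with JG:GL = 2:1 ⇒ G = (1/2, -1/6)
through U parallel to QL: direction (-1/2, -1/2); meets EG at B = (-3/5, 12/5)
B = E + t·(G−E) with t = -6/5

t = -6/5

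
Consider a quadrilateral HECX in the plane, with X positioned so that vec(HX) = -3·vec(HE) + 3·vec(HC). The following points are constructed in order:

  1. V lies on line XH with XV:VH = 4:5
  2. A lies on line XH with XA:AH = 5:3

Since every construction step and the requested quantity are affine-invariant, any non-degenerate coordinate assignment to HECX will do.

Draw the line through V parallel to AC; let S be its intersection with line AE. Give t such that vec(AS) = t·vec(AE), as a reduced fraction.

t = -13/24

Assign H = (0, 0), E = (1, 0), C = (0, 1), X = (-3, 3) — the answer is frame-independent, so this choice is without loss of generality.
1. V lies on line XH with XV:VH = 4:5 ⇒ V = (-5/3, 5/3)
2. A lies on line XH with XA:AH = 5:3 ⇒ A = (-9/8, 9/8)
through V parallel to AC: direction (9/8, -1/8); meets AE at S = (-437/192, 111/64)
S = A + t·(E−A) with t = -13/24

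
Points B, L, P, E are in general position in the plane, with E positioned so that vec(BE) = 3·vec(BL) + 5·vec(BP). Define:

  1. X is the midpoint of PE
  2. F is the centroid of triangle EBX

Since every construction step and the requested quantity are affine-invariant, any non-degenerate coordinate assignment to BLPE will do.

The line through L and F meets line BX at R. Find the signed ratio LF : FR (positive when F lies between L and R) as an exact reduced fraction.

LF:FR = 5

Set B = (0, 0), L = (1, 0), P = (0, 1), E = (3, 5); any affine frame gives the same invariant.
1. X is the midpoint of PE ⇒ X = (3/2, 3)
2. F is the centroid of triangle EBX ⇒ F = (3/2, 8/3)
line LF meets BX at R = (8/5, 16/5)
F = L + t·(R−L) with t = 5/6, so LF:FR = 5/6:1/6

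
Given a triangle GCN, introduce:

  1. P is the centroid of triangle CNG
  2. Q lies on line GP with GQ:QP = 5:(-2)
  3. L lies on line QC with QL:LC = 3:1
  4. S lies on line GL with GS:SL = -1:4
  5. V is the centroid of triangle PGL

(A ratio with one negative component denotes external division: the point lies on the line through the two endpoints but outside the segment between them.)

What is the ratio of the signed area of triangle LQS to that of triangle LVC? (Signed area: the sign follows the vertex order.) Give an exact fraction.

Work in coordinates with G = (0, 0), C = (1, 0), N = (0, 1).
1. P is the centroid of triangle CNG ⇒ P = (1/3, 1/3)
2. Q lies on line GP with GQ:QP = 5:(-2) ⇒ Q = (5/9, 5/9)
3. L lies on line QC with QL:LC = 3:1 ⇒ L = (8/9, 5/36)
4. S lies on line GL with GS:SL = -1:4 ⇒ S = (-8/27, -5/108)
5. V is the centroid of triangle PGL ⇒ V = (11/27, 17/108)
2·[LQS] = 5/9, 2·[LVC] = 7/108
[LQS]:[LVC] = 5/9:7/108 = 60/7

[LQS]:[LVC] = 60/7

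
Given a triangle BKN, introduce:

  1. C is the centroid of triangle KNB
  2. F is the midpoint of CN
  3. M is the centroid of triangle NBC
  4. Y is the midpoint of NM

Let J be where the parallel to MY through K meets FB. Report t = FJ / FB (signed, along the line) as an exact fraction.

t = -7/3

Choose coordinates B = (0, 0), K = (1, 0), N = (0, 1).
1. C is the centroid of triangle KNB ⇒ C = (1/3, 1/3)
2. F is the midpoint of CN ⇒ F = (1/6, 2/3)
3. M is the centroid of triangle NBC ⇒ M = (1/9, 4/9)
4. Y is the midpoint of NM ⇒ Y = (1/18, 13/18)
through K parallel to MY: direction (-1/18, 5/18); meets FB at J = (5/9, 20/9)
J = F + t·(B−F) with t = -7/3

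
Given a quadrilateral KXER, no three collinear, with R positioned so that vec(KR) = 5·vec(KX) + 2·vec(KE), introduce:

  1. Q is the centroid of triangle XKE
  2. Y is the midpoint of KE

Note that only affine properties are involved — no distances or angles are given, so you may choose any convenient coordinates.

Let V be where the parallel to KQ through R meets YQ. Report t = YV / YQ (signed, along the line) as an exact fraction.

Choose coordinates K = (0, 0), X = (1, 0), E = (0, 1), R = (5, 2).
1. Q is the centroid of triangle XKE ⇒ Q = (1/3, 1/3)
2. Y is the midpoint of KE ⇒ Y = (0, 1/2)
through R parallel to KQ: direction (1/3, 1/3); meets YQ at V = (7/3, -2/3)
V = Y + t·(Q−Y) with t = 7

t = 7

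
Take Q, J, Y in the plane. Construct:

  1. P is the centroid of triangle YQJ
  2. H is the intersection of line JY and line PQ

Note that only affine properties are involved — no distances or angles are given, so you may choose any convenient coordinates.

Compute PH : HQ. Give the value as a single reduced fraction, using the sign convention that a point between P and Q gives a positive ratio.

Assign Q = (0, 0), J = (1, 0), Y = (0, 1) — the answer is frame-independent, so this choice is without loss of generality.
1. P is the centroid of triangle YQJ ⇒ P = (1/3, 1/3)
2. H is the intersection of line JY and line PQ ⇒ H = (1/2, 1/2)
H = P + t·(Q−P) with t = -1/2, so PH:HQ = t:(1−t) = -1/2:3/2

PH:HQ = -1/3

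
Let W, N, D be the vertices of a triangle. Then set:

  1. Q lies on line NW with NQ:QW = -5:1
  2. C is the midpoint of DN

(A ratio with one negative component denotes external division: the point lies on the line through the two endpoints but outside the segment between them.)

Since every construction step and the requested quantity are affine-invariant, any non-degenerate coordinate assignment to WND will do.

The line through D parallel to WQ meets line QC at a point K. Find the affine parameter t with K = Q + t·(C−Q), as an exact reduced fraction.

t = 2

Work in coordinates with W = (0, 0), N = (1, 0), D = (0, 1).
1. Q lies on line NW with NQ:QW = -5:1 ⇒ Q = (-1/4, 0)
2. C is the midpoint of DN ⇒ C = (1/2, 1/2)
through D parallel to WQ: direction (-1/4, 0); meets QC at K = (5/4, 1)
K = Q + t·(C−Q) with t = 2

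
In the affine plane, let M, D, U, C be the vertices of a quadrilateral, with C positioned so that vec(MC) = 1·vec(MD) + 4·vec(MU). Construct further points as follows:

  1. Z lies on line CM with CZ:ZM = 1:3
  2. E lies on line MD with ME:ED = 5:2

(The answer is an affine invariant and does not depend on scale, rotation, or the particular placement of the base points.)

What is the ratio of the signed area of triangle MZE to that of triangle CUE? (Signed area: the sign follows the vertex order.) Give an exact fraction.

Choose coordinates M = (0, 0), D = (1, 0), U = (0, 1), C = (1, 4).
1. Z lies on line CM with CZ:ZM = 1:3 ⇒ Z = (3/4, 3)
2. E lies on line MD with ME:ED = 5:2 ⇒ E = (5/7, 0)
2·[MZE] = -15/7, 2·[CUE] = 22/7
[MZE]:[CUE] = -15/7:22/7 = -15/22

[MZE]:[CUE] = -15/22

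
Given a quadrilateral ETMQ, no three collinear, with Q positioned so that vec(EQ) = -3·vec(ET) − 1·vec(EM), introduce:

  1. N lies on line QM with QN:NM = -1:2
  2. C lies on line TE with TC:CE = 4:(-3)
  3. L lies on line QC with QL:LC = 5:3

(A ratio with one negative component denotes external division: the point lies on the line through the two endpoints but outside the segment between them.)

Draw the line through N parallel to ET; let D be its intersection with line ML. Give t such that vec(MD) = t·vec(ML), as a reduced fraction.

Work in coordinates with E = (0, 0), T = (1, 0), M = (0, 1), Q = (-3, -1).
1. N lies on line QM with QN:NM = -1:2 ⇒ N = (-6, -3)
2. C lies on line TE with TC:CE = 4:(-3) ⇒ C = (-3, 0)
3. L lies on line QC with QL:LC = 5:3 ⇒ L = (-3, -3/8)
through N parallel to ET: direction (1, 0); meets ML at D = (-96/11, -3)
D = M + t·(L−M) with t = 32/11

t = 32/11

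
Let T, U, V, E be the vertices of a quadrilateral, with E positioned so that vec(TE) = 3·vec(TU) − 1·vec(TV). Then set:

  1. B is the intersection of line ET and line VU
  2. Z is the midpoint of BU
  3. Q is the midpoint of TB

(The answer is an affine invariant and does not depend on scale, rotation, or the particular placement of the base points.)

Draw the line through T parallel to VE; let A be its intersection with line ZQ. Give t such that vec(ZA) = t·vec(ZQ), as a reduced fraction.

Assign T = (0, 0), U = (1, 0), V = (0, 1), E = (3, -1) — the answer is frame-independent, so this choice is without loss of generality.
1. B is the intersection of line ET and line VU ⇒ B = (3/2, -1/2)
2. Z is the midpoint of BU ⇒ Z = (5/4, -1/4)
3. Q is the midpoint of TB ⇒ Q = (3/4, -1/4)
through T parallel to VE: direction (3, -2); meets ZQ at A = (3/8, -1/4)
A = Z + t·(Q−Z) with t = 7/4

t = 7/4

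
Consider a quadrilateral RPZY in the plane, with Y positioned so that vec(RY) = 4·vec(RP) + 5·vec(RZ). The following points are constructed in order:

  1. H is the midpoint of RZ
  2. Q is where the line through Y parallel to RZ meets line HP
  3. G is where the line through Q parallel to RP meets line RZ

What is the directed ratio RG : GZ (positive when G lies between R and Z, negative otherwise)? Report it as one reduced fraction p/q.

Work in coordinates with R = (0, 0), P = (1, 0), Z = (0, 1), Y = (4, 5).
1. H is the midpoint of RZ ⇒ H = (0, 1/2)
2. Q is where the line through Y parallel to RZ meets line HP ⇒ Q = (4, -3/2)
3. G is where the line through Q parallel to RP meets line RZ ⇒ G = (0, -3/2)
G = R + t·(Z−R) with t = -3/2, so RG:GZ = t:(1−t) = -3/2:5/2

RG:GZ = -3/5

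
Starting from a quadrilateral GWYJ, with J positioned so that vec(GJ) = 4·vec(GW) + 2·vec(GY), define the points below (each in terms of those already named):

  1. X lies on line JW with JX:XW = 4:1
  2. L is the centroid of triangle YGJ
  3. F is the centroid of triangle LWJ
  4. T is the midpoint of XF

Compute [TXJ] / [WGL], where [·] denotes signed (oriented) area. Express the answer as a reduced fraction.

[TXJ]:[WGL] = -14/45

Set G = (0, 0), W = (1, 0), Y = (0, 1), J = (4, 2); any affine frame gives the same invariant.
1. X lies on line JW with JX:XW = 4:1 ⇒ X = (8/5, 2/5)
2. L is the centroid of triangle YGJ ⇒ L = (4/3, 1)
3. F is the centroid of triangle LWJ ⇒ F = (19/9, 1)
4. T is the midpoint of XF ⇒ T = (167/90, 7/10)
2·[TXJ] = 14/45, 2·[WGL] = -1
[TXJ]:[WGL] = 14/45:-1 = -14/45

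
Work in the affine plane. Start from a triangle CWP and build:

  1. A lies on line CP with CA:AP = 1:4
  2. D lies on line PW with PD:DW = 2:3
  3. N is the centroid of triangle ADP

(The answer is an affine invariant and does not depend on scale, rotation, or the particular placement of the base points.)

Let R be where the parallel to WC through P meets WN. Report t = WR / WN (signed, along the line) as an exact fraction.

t = 5/3

Assign C = (0, 0), W = (1, 0), P = (0, 1) — the answer is frame-independent, so this choice is without loss of generality.
1. A lies on line CP with CA:AP = 1:4 ⇒ A = (0, 1/5)
2. D lies on line PW with PD:DW = 2:3 ⇒ D = (2/5, 3/5)
3. N is the centroid of triangle ADP ⇒ N = (2/15, 3/5)
through P parallel to WC: direction (-1, 0); meets WN at R = (-4/9, 1)
R = W + t·(N−W) with t = 5/3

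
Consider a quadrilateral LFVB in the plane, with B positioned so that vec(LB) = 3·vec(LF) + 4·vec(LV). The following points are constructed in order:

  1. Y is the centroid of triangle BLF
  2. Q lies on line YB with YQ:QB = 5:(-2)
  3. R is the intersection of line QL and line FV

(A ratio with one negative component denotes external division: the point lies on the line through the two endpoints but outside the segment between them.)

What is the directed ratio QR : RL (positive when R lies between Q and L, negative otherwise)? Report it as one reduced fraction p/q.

Set L = (0, 0), F = (1, 0), V = (0, 1), B = (3, 4); any affine frame gives the same invariant.
1. Y is the centroid of triangle BLF ⇒ Y = (4/3, 4/3)
2. Q lies on line YB with YQ:QB = 5:(-2) ⇒ Q = (37/9, 52/9)
3. R is the intersection of line QL and line FV ⇒ R = (37/89, 52/89)
R = Q + t·(L−Q) with t = 80/89, so QR:RL = t:(1−t) = 80/89:9/89

QR:RL = 80/9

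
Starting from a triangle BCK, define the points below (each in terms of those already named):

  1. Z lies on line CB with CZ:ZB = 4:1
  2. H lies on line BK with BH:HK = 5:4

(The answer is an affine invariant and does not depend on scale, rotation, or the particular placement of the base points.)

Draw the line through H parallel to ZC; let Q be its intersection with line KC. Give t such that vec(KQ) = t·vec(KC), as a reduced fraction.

Work in coordinates with B = (0, 0), C = (1, 0), K = (0, 1).
1. Z lies on line CB with CZ:ZB = 4:1 ⇒ Z = (1/5, 0)
2. H lies on line BK with BH:HK = 5:4 ⇒ H = (0, 5/9)
through H parallel to ZC: direction (4/5, 0); meets KC at Q = (4/9, 5/9)
Q = K + t·(C−K) with t = 4/9

t = 4/9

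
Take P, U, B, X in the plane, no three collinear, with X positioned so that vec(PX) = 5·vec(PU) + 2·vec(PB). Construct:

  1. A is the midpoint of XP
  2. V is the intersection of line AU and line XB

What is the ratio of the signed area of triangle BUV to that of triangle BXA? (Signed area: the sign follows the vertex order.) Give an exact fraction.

[BUV]:[BXA] = -12/7

Assign P = (0, 0), U = (1, 0), B = (0, 1), X = (5, 2) — the answer is frame-independent, so this choice is without loss of generality.
1. A is the midpoint of XP ⇒ A = (5/2, 1)
2. V is the intersection of line AU and line XB ⇒ V = (25/7, 12/7)
2·[BUV] = 30/7, 2·[BXA] = -5/2
[BUV]:[BXA] = 30/7:-5/2 = -12/7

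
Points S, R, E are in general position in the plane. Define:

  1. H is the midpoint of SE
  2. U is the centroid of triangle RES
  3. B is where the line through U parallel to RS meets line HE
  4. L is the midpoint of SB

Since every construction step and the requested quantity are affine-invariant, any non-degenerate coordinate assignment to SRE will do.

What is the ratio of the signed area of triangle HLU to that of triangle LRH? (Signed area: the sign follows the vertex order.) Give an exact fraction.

Assign S = (0, 0), R = (1, 0), E = (0, 1) — the answer is frame-independent, so this choice is without loss of generality.
1. H is the midpoint of SE ⇒ H = (0, 1/2)
2. U is the centroid of triangle RES ⇒ U = (1/3, 1/3)
3. B is where the line through U parallel to RS meets line HE ⇒ B = (0, 1/3)
4. L is the midpoint of SB ⇒ L = (0, 1/6)
2·[HLU] = 1/9, 2·[LRH] = 1/3
[HLU]:[LRH] = 1/9:1/3 = 1/3

[HLU]:[LRH] = 1/3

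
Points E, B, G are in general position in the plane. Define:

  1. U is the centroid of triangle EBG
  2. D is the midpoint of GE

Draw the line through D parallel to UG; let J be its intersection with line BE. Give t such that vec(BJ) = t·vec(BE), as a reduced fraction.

Assign E = (0, 0), B = (1, 0), G = (0, 1) — the answer is frame-independent, so this choice is without loss of generality.
1. U is the centroid of triangle EBG ⇒ U = (1/3, 1/3)
2. D is the midpoint of GE ⇒ D = (0, 1/2)
through D parallel to UG: direction (-1/3, 2/3); meets BE at J = (1/4, 0)
J = B + t·(E−B) with t = 3/4

t = 3/4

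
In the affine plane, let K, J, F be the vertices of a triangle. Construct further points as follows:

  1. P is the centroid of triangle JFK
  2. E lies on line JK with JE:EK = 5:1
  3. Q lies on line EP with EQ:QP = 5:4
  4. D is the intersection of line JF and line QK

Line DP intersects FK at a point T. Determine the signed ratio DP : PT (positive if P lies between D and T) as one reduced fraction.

Assign K = (0, 0), J = (1, 0), F = (0, 1) — the answer is frame-independent, so this choice is without loss of generality.
1. P is the centroid of triangle JFK ⇒ P = (1/3, 1/3)
2. E lies on line JK with JE:EK = 5:1 ⇒ E = (1/6, 0)
3. Q lies on line EP with EQ:QP = 5:4 ⇒ Q = (7/27, 5/27)
4. D is the intersection of line JF and line QK ⇒ D = (7/12, 5/12)
line DP meets FK at T = (0, 2/9)
P = D + t·(T−D) with t = 3/7, so DP:PT = 3/7:4/7

DP:PT = 3/4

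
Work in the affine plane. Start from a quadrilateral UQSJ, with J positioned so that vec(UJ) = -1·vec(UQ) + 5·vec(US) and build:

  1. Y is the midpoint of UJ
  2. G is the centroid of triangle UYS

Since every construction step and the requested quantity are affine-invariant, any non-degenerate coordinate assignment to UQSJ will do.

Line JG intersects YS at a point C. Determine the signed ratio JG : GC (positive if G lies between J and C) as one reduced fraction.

JG:GC = -4

Choose coordinates U = (0, 0), Q = (1, 0), S = (0, 1), J = (-1, 5).
1. Y is the midpoint of UJ ⇒ Y = (-1/2, 5/2)
2. G is the centroid of triangle UYS ⇒ G = (-1/6, 7/6)
line JG meets YS at C = (-3/8, 17/8)
G = J + t·(C−J) with t = 4/3, so JG:GC = 4/3:-1/3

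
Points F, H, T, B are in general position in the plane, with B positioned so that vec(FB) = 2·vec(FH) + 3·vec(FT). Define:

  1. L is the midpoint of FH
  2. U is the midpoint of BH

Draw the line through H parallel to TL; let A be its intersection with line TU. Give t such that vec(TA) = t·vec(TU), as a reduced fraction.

Choose coordinates F = (0, 0), H = (1, 0), T = (0, 1), B = (2, 3).
1. L is the midpoint of FH ⇒ L = (1/2, 0)
2. U is the midpoint of BH ⇒ U = (3/2, 3/2)
through H parallel to TL: direction (1/2, -1); meets TU at A = (3/7, 8/7)
A = T + t·(U−T) with t = 2/7

t = 2/7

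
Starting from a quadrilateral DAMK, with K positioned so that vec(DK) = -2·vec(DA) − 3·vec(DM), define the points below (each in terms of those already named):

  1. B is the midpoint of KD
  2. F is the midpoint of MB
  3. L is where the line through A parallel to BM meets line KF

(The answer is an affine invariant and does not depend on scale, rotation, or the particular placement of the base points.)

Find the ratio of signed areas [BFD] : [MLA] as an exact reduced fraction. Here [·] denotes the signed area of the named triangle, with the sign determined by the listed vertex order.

Work in coordinates with D = (0, 0), A = (1, 0), M = (0, 1), K = (-2, -3).
1. B is the midpoint of KD ⇒ B = (-1, -3/2)
2. F is the midpoint of MB ⇒ F = (-1/2, -1/4)
3. L is where the line through A parallel to BM meets line KF ⇒ L = (19/4, 75/8)
2·[BFD] = -1/2, 2·[MLA] = -105/8
[BFD]:[MLA] = -1/2:-105/8 = 4/105

[BFD]:[MLA] = 4/105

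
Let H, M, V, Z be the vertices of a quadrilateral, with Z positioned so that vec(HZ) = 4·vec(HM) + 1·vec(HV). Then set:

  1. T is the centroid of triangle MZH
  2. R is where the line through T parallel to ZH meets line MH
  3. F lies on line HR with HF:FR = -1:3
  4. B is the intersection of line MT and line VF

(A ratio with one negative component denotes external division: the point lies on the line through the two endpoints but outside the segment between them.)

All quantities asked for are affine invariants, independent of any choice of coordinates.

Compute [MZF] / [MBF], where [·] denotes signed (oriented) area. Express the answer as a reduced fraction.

[MZF]:[MBF] = -11/7

Set H = (0, 0), M = (1, 0), V = (0, 1), Z = (4, 1); any affine frame gives the same invariant.
1. T is the centroid of triangle MZH ⇒ T = (5/3, 1/3)
2. R is where the line through T parallel to ZH meets line MH ⇒ R = (1/3, 0)
3. F lies on line HR with HF:FR = -1:3 ⇒ F = (-1/6, 0)
4. B is the intersection of line MT and line VF ⇒ B = (-3/11, -7/11)
2·[MZF] = 7/6, 2·[MBF] = -49/66
[MZF]:[MBF] = 7/6:-49/66 = -11/7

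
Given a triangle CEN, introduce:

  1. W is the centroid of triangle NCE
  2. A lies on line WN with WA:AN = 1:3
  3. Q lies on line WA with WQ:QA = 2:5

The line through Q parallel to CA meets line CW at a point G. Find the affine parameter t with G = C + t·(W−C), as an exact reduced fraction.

t = 5/7

Assign C = (0, 0), E = (1, 0), N = (0, 1) — the answer is frame-independent, so this choice is without loss of generality.
1. W is the centroid of triangle NCE ⇒ W = (1/3, 1/3)
2. A lies on line WN with WA:AN = 1:3 ⇒ A = (1/4, 1/2)
3. Q lies on line WA with WQ:QA = 2:5 ⇒ Q = (13/42, 8/21)
through Q parallel to CA: direction (1/4, 1/2); meets CW at G = (5/21, 5/21)
G = C + t·(W−C) with t = 5/7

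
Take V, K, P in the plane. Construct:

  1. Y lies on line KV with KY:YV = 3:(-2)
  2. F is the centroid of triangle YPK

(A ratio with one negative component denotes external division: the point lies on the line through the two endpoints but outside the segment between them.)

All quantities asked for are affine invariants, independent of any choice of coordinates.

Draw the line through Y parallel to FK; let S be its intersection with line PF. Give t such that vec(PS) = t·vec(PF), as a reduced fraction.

Choose coordinates V = (0, 0), K = (1, 0), P = (0, 1).
1. Y lies on line KV with KY:YV = 3:(-2) ⇒ Y = (-2, 0)
2. F is the centroid of triangle YPK ⇒ F = (-1/3, 1/3)
through Y parallel to FK: direction (4/3, -1/3); meets PF at S = (-2/3, -1/3)
S = P + t·(F−P) with t = 2

t = 2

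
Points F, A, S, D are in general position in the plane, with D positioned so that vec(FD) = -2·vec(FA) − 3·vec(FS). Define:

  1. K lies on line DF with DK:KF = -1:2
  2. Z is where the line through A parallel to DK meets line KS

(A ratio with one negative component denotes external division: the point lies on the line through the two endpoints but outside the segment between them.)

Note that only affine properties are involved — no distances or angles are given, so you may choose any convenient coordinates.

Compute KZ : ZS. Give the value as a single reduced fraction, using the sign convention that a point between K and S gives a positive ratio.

Choose coordinates F = (0, 0), A = (1, 0), S = (0, 1), D = (-2, -3).
1. K lies on line DF with DK:KF = -1:2 ⇒ K = (-4, -6)
2. Z is where the line through A parallel to DK meets line KS ⇒ Z = (-10, -33/2)
Z = K + t·(S−K) with t = -3/2, so KZ:ZS = t:(1−t) = -3/2:5/2

KZ:ZS = -3/5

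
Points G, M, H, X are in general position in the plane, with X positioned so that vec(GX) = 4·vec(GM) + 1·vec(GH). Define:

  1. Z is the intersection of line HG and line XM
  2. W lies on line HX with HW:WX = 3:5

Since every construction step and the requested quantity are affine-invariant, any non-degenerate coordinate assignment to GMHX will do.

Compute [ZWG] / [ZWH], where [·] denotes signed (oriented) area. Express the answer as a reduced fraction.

[ZWG]:[ZWH] = 1/4

Choose coordinates G = (0, 0), M = (1, 0), H = (0, 1), X = (4, 1).
1. Z is the intersection of line HG and line XM ⇒ Z = (0, -1/3)
2. W lies on line HX with HW:WX = 3:5 ⇒ W = (3/2, 1)
2·[ZWG] = 1/2, 2·[ZWH] = 2
[ZWG]:[ZWH] = 1/2:2 = 1/4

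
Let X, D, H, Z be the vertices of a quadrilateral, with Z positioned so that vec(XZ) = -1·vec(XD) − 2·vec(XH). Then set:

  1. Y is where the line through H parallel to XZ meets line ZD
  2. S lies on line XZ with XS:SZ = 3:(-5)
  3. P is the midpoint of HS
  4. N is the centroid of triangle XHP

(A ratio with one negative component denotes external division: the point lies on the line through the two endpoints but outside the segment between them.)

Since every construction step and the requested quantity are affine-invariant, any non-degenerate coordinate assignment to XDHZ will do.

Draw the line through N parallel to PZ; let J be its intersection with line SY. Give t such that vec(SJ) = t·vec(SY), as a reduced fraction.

t = 3/7

Work in coordinates with X = (0, 0), D = (1, 0), H = (0, 1), Z = (-1, -2).
1. Y is where the line through H parallel to XZ meets line ZD ⇒ Y = (-2, -3)
2. S lies on line XZ with XS:SZ = 3:(-5) ⇒ S = (3/2, 3)
3. P is the midpoint of HS ⇒ P = (3/4, 2)
4. N is the centroid of triangle XHP ⇒ N = (1/4, 1)
through N parallel to PZ: direction (-7/4, -4); meets SY at J = (0, 3/7)
J = S + t·(Y−S) with t = 3/7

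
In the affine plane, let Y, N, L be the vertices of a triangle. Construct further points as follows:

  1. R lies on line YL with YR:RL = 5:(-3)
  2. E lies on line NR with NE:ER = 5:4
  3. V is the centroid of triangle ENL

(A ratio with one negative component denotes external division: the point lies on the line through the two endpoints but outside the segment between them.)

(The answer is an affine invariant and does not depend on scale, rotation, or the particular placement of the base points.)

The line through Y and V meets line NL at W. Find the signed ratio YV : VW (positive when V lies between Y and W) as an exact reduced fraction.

YV:VW = -23/5

Choose coordinates Y = (0, 0), N = (1, 0), L = (0, 1).
1. R lies on line YL with YR:RL = 5:(-3) ⇒ R = (0, 5/2)
2. E lies on line NR with NE:ER = 5:4 ⇒ E = (4/9, 25/18)
3. V is the centroid of triangle ENL ⇒ V = (13/27, 43/54)
line YV meets NL at W = (26/69, 43/69)
V = Y + t·(W−Y) with t = 23/18, so YV:VW = 23/18:-5/18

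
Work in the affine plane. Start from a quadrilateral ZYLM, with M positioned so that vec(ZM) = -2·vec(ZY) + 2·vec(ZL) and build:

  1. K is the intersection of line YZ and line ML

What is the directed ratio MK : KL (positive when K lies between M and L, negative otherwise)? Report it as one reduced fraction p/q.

MK:KL = -2

Work in coordinates with Z = (0, 0), Y = (1, 0), L = (0, 1), M = (-2, 2).
1. K is the intersection of line YZ and line ML ⇒ K = (2, 0)
K = M + t·(L−M) with t = 2, so MK:KL = t:(1−t) = 2:-1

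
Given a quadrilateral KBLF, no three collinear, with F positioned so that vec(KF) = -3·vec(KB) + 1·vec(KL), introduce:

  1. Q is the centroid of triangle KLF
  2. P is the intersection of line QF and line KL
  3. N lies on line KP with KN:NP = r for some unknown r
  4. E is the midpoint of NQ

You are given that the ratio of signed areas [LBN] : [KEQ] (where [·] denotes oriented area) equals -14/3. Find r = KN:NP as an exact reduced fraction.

r = 3/2

Assign K = (0, 0), B = (1, 0), L = (0, 1), F = (-3, 1) — the answer is frame-independent, so this choice is without loss of generality.
1. Q is the centroid of triangle KLF ⇒ Q = (-1, 2/3)
2. P is the intersection of line QF and line KL ⇒ P = (0, 1/2)
3. With KN:NP = r, write λ = r/(r+1) so N = K + λ·(P−K); N is affine-linear in λ
4. E is the midpoint of NQ ⇒ E is an affine combination of earlier points and hence also affine-linear in λ
Every point depending on N is an affine combination of N and λ-independent points, so each such coordinate is linear in λ; the λ² term in each signed area is a multiple of (P−K)×(P−K) = 0, so 2·[LBN] and 2·[KEQ] are each linear in λ. Evaluating at λ=0 and λ=1:
  2·[LBN] = 1/2·λ − 1,   2·[KEQ] = 1/4·λ
So [LBN]:[KEQ] = (1/2·λ − 1) / (1/4·λ). Setting this equal to -14/3:
  1/2·λ − 1 = -14/3·(1/4·λ)  ⇒  λ = 3/5
Then r = λ/(1−λ) = (3/5)/(2/5) = 3/2. Check: with r = 3/2, N = (0, 3/10) and [LBN]:[KEQ] = -14/3 as required.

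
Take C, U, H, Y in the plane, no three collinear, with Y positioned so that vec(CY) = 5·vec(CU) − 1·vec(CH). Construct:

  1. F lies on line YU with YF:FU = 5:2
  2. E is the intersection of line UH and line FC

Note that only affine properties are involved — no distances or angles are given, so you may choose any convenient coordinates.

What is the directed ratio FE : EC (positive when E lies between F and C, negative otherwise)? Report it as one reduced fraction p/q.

FE:EC = 6/7

Set C = (0, 0), U = (1, 0), H = (0, 1), Y = (5, -1); any affine frame gives the same invariant.
1. F lies on line YU with YF:FU = 5:2 ⇒ F = (15/7, -2/7)
2. E is the intersection of line UH and line FC ⇒ E = (15/13, -2/13)
E = F + t·(C−F) with t = 6/13, so FE:EC = t:(1−t) = 6/13:7/13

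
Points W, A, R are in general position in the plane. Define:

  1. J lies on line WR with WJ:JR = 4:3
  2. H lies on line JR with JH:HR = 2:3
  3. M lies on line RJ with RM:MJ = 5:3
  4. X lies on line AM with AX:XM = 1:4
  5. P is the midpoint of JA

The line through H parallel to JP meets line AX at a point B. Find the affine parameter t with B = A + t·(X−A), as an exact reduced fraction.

t = 16/3

Assign W = (0, 0), A = (1, 0), R = (0, 1) — the answer is frame-independent, so this choice is without loss of generality.
1. J lies on line WR with WJ:JR = 4:3 ⇒ J = (0, 4/7)
2. H lies on line JR with JH:HR = 2:3 ⇒ H = (0, 26/35)
3. M lies on line RJ with RM:MJ = 5:3 ⇒ M = (0, 41/56)
4. X lies on line AM with AX:XM = 1:4 ⇒ X = (4/5, 41/280)
5. P is the midpoint of JA ⇒ P = (1/2, 2/7)
through H parallel to JP: direction (1/2, -2/7); meets AX at B = (-1/15, 82/105)
B = A + t·(X−A) with t = 16/3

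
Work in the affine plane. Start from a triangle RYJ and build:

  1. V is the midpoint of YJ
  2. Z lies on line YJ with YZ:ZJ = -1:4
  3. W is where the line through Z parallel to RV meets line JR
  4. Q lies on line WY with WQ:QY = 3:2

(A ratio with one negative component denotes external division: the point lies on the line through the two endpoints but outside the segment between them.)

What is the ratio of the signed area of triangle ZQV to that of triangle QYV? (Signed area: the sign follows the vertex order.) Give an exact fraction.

Work in coordinates with R = (0, 0), Y = (1, 0), J = (0, 1).
1. V is the midpoint of YJ ⇒ V = (1/2, 1/2)
2. Z lies on line YJ with YZ:ZJ = -1:4 ⇒ Z = (4/3, -1/3)
3. W is where the line through Z parallel to RV meets line JR ⇒ W = (0, -5/3)
4. Q lies on line WY with WQ:QY = 3:2 ⇒ Q = (3/5, -2/3)
2·[ZQV] = -8/9, 2·[QYV] = 8/15
[ZQV]:[QYV] = -8/9:8/15 = -5/3

[ZQV]:[QYV] = -5/3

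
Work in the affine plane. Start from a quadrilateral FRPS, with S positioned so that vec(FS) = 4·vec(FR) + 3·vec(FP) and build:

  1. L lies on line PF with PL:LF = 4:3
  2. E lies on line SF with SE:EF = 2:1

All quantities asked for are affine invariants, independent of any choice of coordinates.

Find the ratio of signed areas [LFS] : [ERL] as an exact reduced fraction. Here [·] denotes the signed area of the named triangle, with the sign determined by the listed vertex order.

Choose coordinates F = (0, 0), R = (1, 0), P = (0, 1), S = (4, 3).
1. L lies on line PF with PL:LF = 4:3 ⇒ L = (0, 3/7)
2. E lies on line SF with SE:EF = 2:1 ⇒ E = (4/3, 1)
2·[LFS] = 12/7, 2·[ERL] = -8/7
[LFS]:[ERL] = 12/7:-8/7 = -3/2

[LFS]:[ERL] = -3/2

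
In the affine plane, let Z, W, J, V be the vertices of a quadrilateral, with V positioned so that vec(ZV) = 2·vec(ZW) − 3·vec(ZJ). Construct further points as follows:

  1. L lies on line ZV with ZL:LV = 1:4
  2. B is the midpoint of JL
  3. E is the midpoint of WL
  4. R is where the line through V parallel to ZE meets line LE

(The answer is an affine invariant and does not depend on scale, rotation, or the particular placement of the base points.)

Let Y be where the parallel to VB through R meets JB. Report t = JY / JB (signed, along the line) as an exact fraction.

Set Z = (0, 0), W = (1, 0), J = (0, 1), V = (2, -3); any affine frame gives the same invariant.
1. L lies on line ZV with ZL:LV = 1:4 ⇒ L = (2/5, -3/5)
2. B is the midpoint of JL ⇒ B = (1/5, 1/5)
3. E is the midpoint of WL ⇒ E = (7/10, -3/10)
4. R is where the line through V parallel to ZE meets line LE ⇒ R = (-4/5, -9/5)
through R parallel to VB: direction (-9/5, 16/5); meets JB at Y = (19/10, -33/5)
Y = J + t·(B−J) with t = 19/2

t = 19/2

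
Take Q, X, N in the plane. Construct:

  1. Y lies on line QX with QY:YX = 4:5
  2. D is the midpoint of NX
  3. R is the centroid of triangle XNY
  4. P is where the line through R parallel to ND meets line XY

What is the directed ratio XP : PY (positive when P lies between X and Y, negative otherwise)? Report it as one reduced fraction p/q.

XP:PY = 1/2

Assign Q = (0, 0), X = (1, 0), N = (0, 1) — the answer is frame-independent, so this choice is without loss of generality.
1. Y lies on line QX with QY:YX = 4:5 ⇒ Y = (4/9, 0)
2. D is the midpoint of NX ⇒ D = (1/2, 1/2)
3. R is the centroid of triangle XNY ⇒ R = (13/27, 1/3)
4. P is where the line through R parallel to ND meets line XY ⇒ P = (22/27, 0)
P = X + t·(Y−X) with t = 1/3, so XP:PY = t:(1−t) = 1/3:2/3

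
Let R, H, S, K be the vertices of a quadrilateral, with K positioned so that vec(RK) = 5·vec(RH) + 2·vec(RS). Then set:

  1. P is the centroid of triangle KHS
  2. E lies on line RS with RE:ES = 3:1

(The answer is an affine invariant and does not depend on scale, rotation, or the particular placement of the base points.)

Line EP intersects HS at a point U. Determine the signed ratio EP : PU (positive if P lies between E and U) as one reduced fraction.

Assign R = (0, 0), H = (1, 0), S = (0, 1), K = (5, 2) — the answer is frame-independent, so this choice is without loss of generality.
1. P is the centroid of triangle KHS ⇒ P = (2, 1)
2. E lies on line RS with RE:ES = 3:1 ⇒ E = (0, 3/4)
line EP meets HS at U = (2/9, 7/9)
P = E + t·(U−E) with t = 9, so EP:PU = 9:-8

EP:PU = -9/8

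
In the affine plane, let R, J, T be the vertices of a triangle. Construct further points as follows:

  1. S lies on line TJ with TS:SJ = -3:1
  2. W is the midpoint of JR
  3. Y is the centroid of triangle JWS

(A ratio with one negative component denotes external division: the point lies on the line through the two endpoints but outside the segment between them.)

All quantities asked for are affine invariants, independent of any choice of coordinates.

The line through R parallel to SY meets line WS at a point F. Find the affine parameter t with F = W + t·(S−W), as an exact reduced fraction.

t = -2

Set R = (0, 0), J = (1, 0), T = (0, 1); any affine frame gives the same invariant.
1. S lies on line TJ with TS:SJ = -3:1 ⇒ S = (3/2, -1/2)
2. W is the midpoint of JR ⇒ W = (1/2, 0)
3. Y is the centroid of triangle JWS ⇒ Y = (1, -1/6)
through R parallel to SY: direction (-1/2, 1/3); meets WS at F = (-3/2, 1)
F = W + t·(S−W) with t = -2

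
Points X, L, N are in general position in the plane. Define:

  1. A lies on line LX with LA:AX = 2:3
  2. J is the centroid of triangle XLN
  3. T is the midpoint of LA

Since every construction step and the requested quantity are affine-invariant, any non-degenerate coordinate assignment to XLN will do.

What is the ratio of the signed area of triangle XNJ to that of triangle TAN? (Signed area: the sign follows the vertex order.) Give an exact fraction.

[XNJ]:[TAN] = 5/3

Assign X = (0, 0), L = (1, 0), N = (0, 1) — the answer is frame-independent, so this choice is without loss of generality.
1. A lies on line LX with LA:AX = 2:3 ⇒ A = (3/5, 0)
2. J is the centroid of triangle XLN ⇒ J = (1/3, 1/3)
3. T is the midpoint of LA ⇒ T = (4/5, 0)
2·[XNJ] = -1/3, 2·[TAN] = -1/5
[XNJ]:[TAN] = -1/3:-1/5 = 5/3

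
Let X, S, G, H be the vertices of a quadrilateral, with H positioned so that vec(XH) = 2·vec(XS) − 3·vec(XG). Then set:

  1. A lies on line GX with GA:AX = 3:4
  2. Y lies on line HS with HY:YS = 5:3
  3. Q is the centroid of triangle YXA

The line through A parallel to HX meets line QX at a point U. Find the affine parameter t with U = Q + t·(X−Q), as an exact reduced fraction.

t = -23/169

Choose coordinates X = (0, 0), S = (1, 0), G = (0, 1), H = (2, -3).
1. A lies on line GX with GA:AX = 3:4 ⇒ A = (0, 4/7)
2. Y lies on line HS with HY:YS = 5:3 ⇒ Y = (11/8, -9/8)
3. Q is the centroid of triangle YXA ⇒ Q = (11/24, -31/168)
through A parallel to HX: direction (-2, 3); meets QX at U = (88/169, -248/1183)
U = Q + t·(X−Q) with t = -23/169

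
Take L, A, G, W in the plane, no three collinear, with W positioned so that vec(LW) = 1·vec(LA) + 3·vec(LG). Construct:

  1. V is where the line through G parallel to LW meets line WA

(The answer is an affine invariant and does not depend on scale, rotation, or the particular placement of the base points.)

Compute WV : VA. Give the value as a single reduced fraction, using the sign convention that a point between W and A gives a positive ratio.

Work in coordinates with L = (0, 0), A = (1, 0), G = (0, 1), W = (1, 3).
1. V is where the line through G parallel to LW meets line WA ⇒ V = (1, 4)
V = W + t·(A−W) with t = -1/3, so WV:VA = t:(1−t) = -1/3:4/3

WV:VA = -1/4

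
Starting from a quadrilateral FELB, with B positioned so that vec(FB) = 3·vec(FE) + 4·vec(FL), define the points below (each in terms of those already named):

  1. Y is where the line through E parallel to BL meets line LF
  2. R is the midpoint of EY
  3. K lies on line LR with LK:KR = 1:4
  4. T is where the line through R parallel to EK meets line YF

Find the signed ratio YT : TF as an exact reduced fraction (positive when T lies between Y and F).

YT:TF = 8

Assign F = (0, 0), E = (1, 0), L = (0, 1), B = (3, 4) — the answer is frame-independent, so this choice is without loss of generality.
1. Y is where the line through E parallel to BL meets line LF ⇒ Y = (0, -1)
2. R is the midpoint of EY ⇒ R = (1/2, -1/2)
3. K lies on line LR with LK:KR = 1:4 ⇒ K = (1/10, 7/10)
4. T is where the line through R parallel to EK meets line YF ⇒ T = (0, -1/9)
T = Y + t·(F−Y) with t = 8/9, so YT:TF = t:(1−t) = 8/9:1/9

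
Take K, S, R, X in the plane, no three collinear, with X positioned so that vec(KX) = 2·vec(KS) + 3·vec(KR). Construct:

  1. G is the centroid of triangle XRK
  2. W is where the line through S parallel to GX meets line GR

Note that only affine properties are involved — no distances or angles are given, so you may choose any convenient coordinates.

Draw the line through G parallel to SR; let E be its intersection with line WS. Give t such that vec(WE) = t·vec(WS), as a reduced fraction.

t = 7/9

Work in coordinates with K = (0, 0), S = (1, 0), R = (0, 1), X = (2, 3).
1. G is the centroid of triangle XRK ⇒ G = (2/3, 4/3)
2. W is where the line through S parallel to GX meets line GR ⇒ W = (3, 5/2)
through G parallel to SR: direction (-1, 1); meets WS at E = (13/9, 5/9)
E = W + t·(S−W) with t = 7/9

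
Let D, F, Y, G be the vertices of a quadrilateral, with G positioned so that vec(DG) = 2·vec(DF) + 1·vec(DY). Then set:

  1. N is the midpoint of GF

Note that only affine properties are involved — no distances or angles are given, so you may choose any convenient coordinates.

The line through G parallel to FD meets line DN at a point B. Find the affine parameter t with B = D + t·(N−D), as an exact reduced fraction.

t = 2

Assign D = (0, 0), F = (1, 0), Y = (0, 1), G = (2, 1) — the answer is frame-independent, so this choice is without loss of generality.
1. N is the midpoint of GF ⇒ N = (3/2, 1/2)
through G parallel to FD: direction (-1, 0); meets DN at B = (3, 1)
B = D + t·(N−D) with t = 2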